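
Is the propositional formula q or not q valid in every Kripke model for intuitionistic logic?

No

This is the law of excluded middle, which is not intuitionistically valid.
A Kripke countermodel: worlds u0, u1; order generated by u0 <= u1; atoms true at each world — u0:{}; u1:{q}.
u0 does not force q or not q: neither disjunct is forced at u0.
u0 lacks atom q, so u0 does not force q.
So the root u0 does not force the formula.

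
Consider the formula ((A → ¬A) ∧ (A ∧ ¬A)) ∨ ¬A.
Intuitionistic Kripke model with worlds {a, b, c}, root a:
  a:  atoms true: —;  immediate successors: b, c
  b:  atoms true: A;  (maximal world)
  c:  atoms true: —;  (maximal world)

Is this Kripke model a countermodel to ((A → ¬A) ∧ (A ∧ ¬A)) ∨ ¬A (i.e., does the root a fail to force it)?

Yes

a ⊮ ((A → ¬A) ∧ (A ∧ ¬A)) ∨ ¬A: neither disjunct is forced at a.
a ⊮ (A → ¬A) ∧ (A ∧ ¬A) since a fails A → ¬A.
So the root a does not force ((A → ¬A) ∧ (A ∧ ¬A)) ∨ ¬A; the model is a countermodel.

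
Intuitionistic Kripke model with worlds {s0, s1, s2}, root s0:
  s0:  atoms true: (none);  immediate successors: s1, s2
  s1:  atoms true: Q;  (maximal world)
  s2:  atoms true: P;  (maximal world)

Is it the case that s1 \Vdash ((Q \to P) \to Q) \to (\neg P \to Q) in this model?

s1 \Vdash ((Q \to P) \to Q) \to (\neg P \to Q): every world accessible from s1 that forces (Q \to P) \to Q (namely s1) also forces \neg P \to Q.

Yes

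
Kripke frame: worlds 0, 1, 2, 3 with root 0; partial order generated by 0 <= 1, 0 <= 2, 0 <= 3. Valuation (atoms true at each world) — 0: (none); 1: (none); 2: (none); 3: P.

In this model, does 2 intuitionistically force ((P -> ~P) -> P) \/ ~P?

2 ||- ((P -> ~P) -> P) \/ ~P via the disjunct ~P.

Yes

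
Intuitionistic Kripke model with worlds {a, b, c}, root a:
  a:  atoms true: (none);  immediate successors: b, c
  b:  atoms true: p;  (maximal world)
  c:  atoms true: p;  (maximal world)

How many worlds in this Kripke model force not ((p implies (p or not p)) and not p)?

a: forces it.
b: forces it.
c: forces it.
Worlds forcing the formula: {a, b, c}.

3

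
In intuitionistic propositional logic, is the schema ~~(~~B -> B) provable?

This is the double negation of double-negation elimination, which is intuitionistically derivable.
By Glivenko's theorem the double negation of any classical propositional tautology is intuitionistically provable; ~~B -> B is classically a tautology.

Yes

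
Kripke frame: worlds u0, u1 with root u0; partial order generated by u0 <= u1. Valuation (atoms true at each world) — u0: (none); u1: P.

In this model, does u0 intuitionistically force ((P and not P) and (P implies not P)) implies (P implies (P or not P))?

Yes

u0 forces ((P and not P) and (P implies not P)) implies (P implies (P or not P)) vacuously: no world accessible from u0 forces the antecedent (P and not P) and (P implies not P).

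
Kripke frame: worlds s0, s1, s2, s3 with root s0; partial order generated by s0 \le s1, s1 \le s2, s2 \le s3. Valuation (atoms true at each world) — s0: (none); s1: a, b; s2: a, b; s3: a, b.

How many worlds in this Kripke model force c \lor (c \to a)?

s0: forces it.
s1: forces it.
s2: forces it.
s3: forces it.
Worlds forcing the formula: {s0, s1, s2, s3}.

4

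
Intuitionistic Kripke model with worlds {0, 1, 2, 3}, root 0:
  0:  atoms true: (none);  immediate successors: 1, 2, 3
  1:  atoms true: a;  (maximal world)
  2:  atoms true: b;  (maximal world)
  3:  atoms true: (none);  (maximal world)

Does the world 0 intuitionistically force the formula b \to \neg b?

0 \nVdash b \to \neg b: at the accessible world 2, 2 \Vdash b but 2 \nVdash \neg b.
2 \nVdash \neg b since 2 is accessible from 2 and 2 \Vdash b.

No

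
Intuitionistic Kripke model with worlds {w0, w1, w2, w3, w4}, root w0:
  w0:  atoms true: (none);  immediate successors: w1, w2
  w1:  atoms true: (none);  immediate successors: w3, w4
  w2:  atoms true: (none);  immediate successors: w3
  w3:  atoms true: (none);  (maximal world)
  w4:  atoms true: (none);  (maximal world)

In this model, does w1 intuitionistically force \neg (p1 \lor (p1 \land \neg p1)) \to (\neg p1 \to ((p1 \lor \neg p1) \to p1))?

No

w1 \nVdash \neg (p1 \lor (p1 \land \neg p1)) \to (\neg p1 \to ((p1 \lor \neg p1) \to p1)): already at w1 itself, w1 \Vdash \neg (p1 \lor (p1 \land \neg p1)) but w1 \nVdash \neg p1 \to ((p1 \lor \neg p1) \to p1).
w1 \nVdash \neg p1 \to ((p1 \lor \neg p1) \to p1): already at w1 itself, w1 \Vdash \neg p1 but w1 \nVdash (p1 \lor \neg p1) \to p1.
w1 \nVdash (p1 \lor \neg p1) \to p1: already at w1 itself, w1 \Vdash p1 \lor \neg p1 but w1 \nVdash p1.
w1 lacks atom p1, so w1 \nVdash p1.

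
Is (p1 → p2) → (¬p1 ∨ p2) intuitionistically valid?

No

This is the material-implication-as-disjunction principle, which is not intuitionistically valid.
A Kripke countermodel: worlds a, b; order generated by a ≤ b; atoms true at each world — a:{}; b:{p1,p2}.
a ⊮ (p1 → p2) → (¬p1 ∨ p2): already at a itself, a ⊩ p1 → p2 but a ⊮ ¬p1 ∨ p2.
a ⊮ ¬p1 ∨ p2: neither disjunct is forced at a.
a ⊮ ¬p1 since b is accessible from a and b ⊩ p1.
So the root a does not force the formula.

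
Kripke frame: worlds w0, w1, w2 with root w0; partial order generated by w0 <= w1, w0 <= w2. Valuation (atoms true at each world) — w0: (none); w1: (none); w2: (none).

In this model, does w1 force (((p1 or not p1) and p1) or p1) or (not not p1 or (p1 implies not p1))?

Yes

w1 forces (((p1 or not p1) and p1) or p1) or (not not p1 or (p1 implies not p1)) via the disjunct not not p1 or (p1 implies not p1).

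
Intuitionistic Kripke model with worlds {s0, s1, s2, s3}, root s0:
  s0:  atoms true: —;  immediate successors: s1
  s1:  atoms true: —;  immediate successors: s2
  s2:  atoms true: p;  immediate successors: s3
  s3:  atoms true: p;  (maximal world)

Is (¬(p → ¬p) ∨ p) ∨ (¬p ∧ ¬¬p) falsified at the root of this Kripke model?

No

s0 ⊩ (¬(p → ¬p) ∨ p) ∨ (¬p ∧ ¬¬p) via the disjunct ¬(p → ¬p) ∨ p.
So the root s0 forces (¬(p → ¬p) ∨ p) ∨ (¬p ∧ ¬¬p); the model is not a countermodel.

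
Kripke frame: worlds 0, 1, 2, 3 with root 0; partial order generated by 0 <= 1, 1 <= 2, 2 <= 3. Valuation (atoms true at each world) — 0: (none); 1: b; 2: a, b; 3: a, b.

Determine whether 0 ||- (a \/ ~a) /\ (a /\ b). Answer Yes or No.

No

0 ||-/- (a \/ ~a) /\ (a /\ b) since 0 fails a \/ ~a.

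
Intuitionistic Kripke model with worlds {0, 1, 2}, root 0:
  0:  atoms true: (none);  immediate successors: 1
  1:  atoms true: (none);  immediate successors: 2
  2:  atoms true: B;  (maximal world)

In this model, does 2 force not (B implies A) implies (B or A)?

Yes

2 forces not (B implies A) implies (B or A): every world accessible from 2 that forces not (B implies A) (namely 2) also forces B or A.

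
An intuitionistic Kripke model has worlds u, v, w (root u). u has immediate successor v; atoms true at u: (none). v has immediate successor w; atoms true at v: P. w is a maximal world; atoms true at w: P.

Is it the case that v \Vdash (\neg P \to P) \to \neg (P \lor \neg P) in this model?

v \nVdash (\neg P \to P) \to \neg (P \lor \neg P): already at v itself, v \Vdash \neg P \to P but v \nVdash \neg (P \lor \neg P).
v \nVdash \neg (P \lor \neg P) since v is accessible from v and v \Vdash P \lor \neg P.
v \Vdash P \lor \neg P via the disjunct P.

No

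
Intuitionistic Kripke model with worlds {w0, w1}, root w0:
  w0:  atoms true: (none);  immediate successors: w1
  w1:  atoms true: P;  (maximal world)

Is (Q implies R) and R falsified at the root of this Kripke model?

Yes

w0 does not force (Q implies R) and R since w0 fails R.
So the root w0 does not force (Q implies R) and R; the model is a countermodel.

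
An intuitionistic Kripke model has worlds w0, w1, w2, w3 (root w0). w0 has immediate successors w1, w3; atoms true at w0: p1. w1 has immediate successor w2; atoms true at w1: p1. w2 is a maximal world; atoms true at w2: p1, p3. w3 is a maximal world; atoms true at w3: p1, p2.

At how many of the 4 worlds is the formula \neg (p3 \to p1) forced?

w0: does not force it — w0 \nVdash \neg (p3 \to p1) since w0 is accessible from w0 and w0 \Vdash p3 \to p1.
w1: does not force it — w1 \nVdash \neg (p3 \to p1) since w1 is accessible from w1 and w1 \Vdash p3 \to p1.
w2: does not force it — w2 \nVdash \neg (p3 \to p1) since w2 is accessible from w2 and w2 \Vdash p3 \to p1.
w3: does not force it.
Worlds forcing the formula: { }.

0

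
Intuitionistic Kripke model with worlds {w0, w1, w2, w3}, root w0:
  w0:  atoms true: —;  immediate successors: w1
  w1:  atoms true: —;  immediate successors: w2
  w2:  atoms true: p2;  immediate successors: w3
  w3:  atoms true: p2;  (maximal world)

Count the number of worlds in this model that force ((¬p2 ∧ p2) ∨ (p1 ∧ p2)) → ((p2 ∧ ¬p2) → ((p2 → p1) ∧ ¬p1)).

w0: forces it.
w1: forces it.
w2: forces it.
w3: forces it.
Worlds forcing the formula: {w0, w1, w2, w3}.

4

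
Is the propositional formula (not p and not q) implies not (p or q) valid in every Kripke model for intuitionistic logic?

Yes

This is a constructively valid De Morgan direction (conjunction of negations to negated disjunction), which is intuitionistically derivable.
If both not p and not q hold at a world, no accessible world forces p or forces q, so none forces p or q.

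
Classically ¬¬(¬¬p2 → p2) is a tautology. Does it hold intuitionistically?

Yes

This is the double negation of double-negation elimination, which is intuitionistically derivable.
By Glivenko's theorem the double negation of any classical propositional tautology is intuitionistically provable; ¬¬p2 → p2 is classically a tautology.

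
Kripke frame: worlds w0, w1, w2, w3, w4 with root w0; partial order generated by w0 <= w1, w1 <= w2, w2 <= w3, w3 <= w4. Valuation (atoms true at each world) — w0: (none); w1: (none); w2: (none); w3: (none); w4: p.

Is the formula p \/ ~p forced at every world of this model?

Not every world: w0 ||-/- p \/ ~p.
w0 ||-/- p \/ ~p: neither disjunct is forced at w0.
w0 lacks atom p, so w0 ||-/- p.

No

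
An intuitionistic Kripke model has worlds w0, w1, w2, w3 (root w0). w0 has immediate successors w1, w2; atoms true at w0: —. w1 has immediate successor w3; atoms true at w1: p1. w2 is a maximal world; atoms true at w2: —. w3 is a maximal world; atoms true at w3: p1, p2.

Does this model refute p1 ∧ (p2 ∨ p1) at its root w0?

w0 ⊮ p1 ∧ (p2 ∨ p1) since w0 fails p1.
So the root w0 does not force p1 ∧ (p2 ∨ p1); the model is a countermodel.

Yes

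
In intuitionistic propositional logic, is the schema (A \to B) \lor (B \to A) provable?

This is the Gödel–Dummett linearity axiom, which is not intuitionistically valid.
A Kripke countermodel: worlds a, b, c; order generated by a \le b, a \le c; atoms true at each world — a:{}; b:{A}; c:{B}.
a \nVdash (A \to B) \lor (B \to A): neither disjunct is forced at a.
a \nVdash A \to B: at the accessible world b, b \Vdash A but b \nVdash B.
b lacks atom B, so b \nVdash B.
So the root a does not force the formula.

No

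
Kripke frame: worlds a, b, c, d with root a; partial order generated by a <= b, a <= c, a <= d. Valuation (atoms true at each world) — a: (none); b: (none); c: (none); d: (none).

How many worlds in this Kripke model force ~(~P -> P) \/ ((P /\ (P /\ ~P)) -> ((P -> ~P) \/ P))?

a: forces it.
b: forces it.
c: forces it.
d: forces it.
Worlds forcing the formula: {a, b, c, d}.

4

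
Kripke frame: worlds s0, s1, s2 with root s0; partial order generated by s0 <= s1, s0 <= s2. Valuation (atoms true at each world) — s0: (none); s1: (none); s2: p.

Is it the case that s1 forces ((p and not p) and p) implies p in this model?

s1 forces ((p and not p) and p) implies p vacuously: no world accessible from s1 forces the antecedent (p and not p) and p.

Yes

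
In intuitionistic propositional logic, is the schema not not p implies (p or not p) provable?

This is a variant of double-negation elimination (deriving excluded middle from double negation), which is not intuitionistically valid.
A Kripke countermodel: worlds w0, w1; order generated by w0 <= w1; atoms true at each world — w0:{}; w1:{p}.
w0 does not force not not p implies (p or not p): already at w0 itself, w0 forces not not p but w0 does not force p or not p.
w0 does not force p or not p: neither disjunct is forced at w0.
w0 lacks atom p, so w0 does not force p.
So the root w0 does not force the formula.

No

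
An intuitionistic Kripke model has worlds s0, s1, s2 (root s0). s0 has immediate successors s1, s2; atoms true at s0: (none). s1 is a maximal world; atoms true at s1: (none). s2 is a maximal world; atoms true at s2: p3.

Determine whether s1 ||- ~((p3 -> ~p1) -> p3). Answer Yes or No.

Yes

s1 ||- ~((p3 -> ~p1) -> p3): no world accessible from s1 forces (p3 -> ~p1) -> p3.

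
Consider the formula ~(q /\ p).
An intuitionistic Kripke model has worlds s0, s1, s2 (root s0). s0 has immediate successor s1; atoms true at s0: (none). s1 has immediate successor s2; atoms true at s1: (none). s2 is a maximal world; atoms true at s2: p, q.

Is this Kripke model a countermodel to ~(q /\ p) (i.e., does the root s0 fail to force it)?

s0 ||-/- ~(q /\ p) since s2 is accessible from s0 and s2 ||- q /\ p.
s2 ||- q /\ p since s2 forces both conjuncts.
So the root s0 does not force ~(q /\ p); the model is a countermodel.

Yes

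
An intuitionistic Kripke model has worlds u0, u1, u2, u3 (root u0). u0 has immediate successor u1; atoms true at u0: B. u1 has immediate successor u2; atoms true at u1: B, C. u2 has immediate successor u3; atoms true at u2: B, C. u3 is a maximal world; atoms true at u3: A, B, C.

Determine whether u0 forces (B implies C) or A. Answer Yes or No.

u0 does not force (B implies C) or A: neither disjunct is forced at u0.
u0 does not force B implies C: already at u0 itself, u0 forces B but u0 does not force C.
u0 lacks atom C, so u0 does not force C.

No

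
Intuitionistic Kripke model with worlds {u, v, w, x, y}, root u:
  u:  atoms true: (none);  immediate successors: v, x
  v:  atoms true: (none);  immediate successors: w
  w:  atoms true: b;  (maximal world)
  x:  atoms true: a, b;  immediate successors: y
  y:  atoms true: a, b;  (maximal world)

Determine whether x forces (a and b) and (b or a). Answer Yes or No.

x forces (a and b) and (b or a) since x forces both conjuncts.

Yes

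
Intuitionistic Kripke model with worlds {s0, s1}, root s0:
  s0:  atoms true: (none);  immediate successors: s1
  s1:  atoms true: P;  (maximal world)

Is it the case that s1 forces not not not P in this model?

No

s1 does not force not not not P since s1 is accessible from s1 and s1 forces not not P.
s1 forces not not P: no world accessible from s1 forces not P.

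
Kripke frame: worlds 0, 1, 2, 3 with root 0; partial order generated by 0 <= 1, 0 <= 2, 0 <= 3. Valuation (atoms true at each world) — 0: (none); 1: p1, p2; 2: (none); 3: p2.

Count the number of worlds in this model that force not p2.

0: does not force it — 0 does not force not p2 since 1 is accessible from 0 and 1 forces p2.
1: does not force it.
2: forces it.
3: does not force it.
Worlds forcing the formula: {2}.

1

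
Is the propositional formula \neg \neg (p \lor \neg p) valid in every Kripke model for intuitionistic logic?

This is the double negation of excluded middle, which is intuitionistically derivable.
Assuming \neg (p \lor \neg p): from p we'd get p \lor \neg p, so \neg p; but then p \lor \neg p again — contradiction. Hence \neg \neg (p \lor \neg p).

Yes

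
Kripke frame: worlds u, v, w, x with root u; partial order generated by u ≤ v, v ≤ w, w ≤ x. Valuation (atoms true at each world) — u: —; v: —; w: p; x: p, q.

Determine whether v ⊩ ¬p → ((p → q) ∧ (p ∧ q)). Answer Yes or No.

v ⊩ ¬p → ((p → q) ∧ (p ∧ q)) vacuously: no world accessible from v forces the antecedent ¬p.

Yes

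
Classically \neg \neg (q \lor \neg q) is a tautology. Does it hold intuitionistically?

Yes

This is the double negation of excluded middle, which is intuitionistically derivable.
Assuming \neg (q \lor \neg q): from q we'd get q \lor \neg q, so \neg q; but then q \lor \neg q again — contradiction. Hence \neg \neg (q \lor \neg q).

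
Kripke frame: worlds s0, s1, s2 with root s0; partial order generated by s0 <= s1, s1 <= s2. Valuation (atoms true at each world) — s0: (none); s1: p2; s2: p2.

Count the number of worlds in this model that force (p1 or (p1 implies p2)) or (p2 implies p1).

3

s0: forces it.
s1: forces it.
s2: forces it.
Worlds forcing the formula: {s0, s1, s2}.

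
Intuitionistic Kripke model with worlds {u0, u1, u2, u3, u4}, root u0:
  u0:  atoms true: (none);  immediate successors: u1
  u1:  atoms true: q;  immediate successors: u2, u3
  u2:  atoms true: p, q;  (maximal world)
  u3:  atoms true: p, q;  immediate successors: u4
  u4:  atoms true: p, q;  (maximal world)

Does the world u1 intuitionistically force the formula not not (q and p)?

Yes

u1 forces not not (q and p): no world accessible from u1 forces not (q and p).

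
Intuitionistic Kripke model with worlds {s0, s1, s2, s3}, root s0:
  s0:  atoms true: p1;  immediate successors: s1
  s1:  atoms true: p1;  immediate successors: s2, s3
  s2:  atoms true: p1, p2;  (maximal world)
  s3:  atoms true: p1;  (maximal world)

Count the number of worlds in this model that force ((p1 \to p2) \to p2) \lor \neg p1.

s0: forces it.
s1: forces it.
s2: forces it.
s3: forces it.
Worlds forcing the formula: {s0, s1, s2, s3}.

4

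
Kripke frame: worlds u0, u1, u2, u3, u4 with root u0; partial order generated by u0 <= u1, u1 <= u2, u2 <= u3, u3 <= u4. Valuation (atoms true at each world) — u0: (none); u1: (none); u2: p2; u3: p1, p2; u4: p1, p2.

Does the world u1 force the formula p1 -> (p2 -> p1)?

u1 ||- p1 -> (p2 -> p1): every world accessible from u1 that forces p1 (namely u3, u4) also forces p2 -> p1.

Yes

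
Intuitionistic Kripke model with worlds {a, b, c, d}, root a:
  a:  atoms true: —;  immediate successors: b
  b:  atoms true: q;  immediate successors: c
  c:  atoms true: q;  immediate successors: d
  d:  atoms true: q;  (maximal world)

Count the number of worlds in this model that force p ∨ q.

a: does not force it — a ⊮ p ∨ q: neither disjunct is forced at a.
b: forces it.
c: forces it.
d: forces it.
Worlds forcing the formula: {b, c, d}.

3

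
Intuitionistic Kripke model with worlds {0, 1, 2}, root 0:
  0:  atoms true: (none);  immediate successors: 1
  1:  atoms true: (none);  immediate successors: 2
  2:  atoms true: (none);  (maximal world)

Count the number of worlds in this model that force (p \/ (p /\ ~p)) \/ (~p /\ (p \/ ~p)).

3

0: forces it.
1: forces it.
2: forces it.
Worlds forcing the formula: {0, 1, 2}.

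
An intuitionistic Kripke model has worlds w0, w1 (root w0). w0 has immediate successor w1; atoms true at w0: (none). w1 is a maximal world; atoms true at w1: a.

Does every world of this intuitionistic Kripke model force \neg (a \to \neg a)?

w0 \Vdash \neg (a \to \neg a): no world accessible from w0 forces a \to \neg a.
Since the root w0 forces \neg (a \to \neg a) and forcing is persistent (monotone upward), every world forces it.

Yes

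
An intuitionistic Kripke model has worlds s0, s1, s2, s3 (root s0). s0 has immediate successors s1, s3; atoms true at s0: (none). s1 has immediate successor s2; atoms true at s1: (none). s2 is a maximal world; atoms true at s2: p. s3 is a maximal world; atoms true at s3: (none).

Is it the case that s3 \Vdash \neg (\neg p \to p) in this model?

s3 \Vdash \neg (\neg p \to p): no world accessible from s3 forces \neg p \to p.

Yes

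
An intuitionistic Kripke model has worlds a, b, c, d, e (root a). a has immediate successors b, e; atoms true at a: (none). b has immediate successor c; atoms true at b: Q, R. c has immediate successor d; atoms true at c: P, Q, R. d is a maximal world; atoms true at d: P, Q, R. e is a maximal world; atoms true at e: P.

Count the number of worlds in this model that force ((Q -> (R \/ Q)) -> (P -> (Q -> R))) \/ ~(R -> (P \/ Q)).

5

a: forces it.
b: forces it.
c: forces it.
d: forces it.
e: forces it.
Worlds forcing the formula: {a, b, c, d, e}.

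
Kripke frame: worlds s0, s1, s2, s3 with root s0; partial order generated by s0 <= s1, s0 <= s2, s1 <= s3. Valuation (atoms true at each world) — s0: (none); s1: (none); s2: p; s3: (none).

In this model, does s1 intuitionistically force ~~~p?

s1 ||- ~~~p: no world accessible from s1 forces ~~p.

Yes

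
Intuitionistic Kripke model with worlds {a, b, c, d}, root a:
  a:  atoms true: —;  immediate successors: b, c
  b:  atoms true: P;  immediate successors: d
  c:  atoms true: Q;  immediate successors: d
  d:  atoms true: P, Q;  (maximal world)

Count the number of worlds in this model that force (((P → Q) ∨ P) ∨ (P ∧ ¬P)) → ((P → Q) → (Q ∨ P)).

4

a: forces it.
b: forces it.
c: forces it.
d: forces it.
Worlds forcing the formula: {a, b, c, d}.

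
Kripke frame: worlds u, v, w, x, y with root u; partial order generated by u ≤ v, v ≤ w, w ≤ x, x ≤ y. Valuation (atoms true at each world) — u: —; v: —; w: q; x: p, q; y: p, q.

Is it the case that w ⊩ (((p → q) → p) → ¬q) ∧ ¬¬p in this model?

w ⊮ (((p → q) → p) → ¬q) ∧ ¬¬p since w fails ((p → q) → p) → ¬q.

No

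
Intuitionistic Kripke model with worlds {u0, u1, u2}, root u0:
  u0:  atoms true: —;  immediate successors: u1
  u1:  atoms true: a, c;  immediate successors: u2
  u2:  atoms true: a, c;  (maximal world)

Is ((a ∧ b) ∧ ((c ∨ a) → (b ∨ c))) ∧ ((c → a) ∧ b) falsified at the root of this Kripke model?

Yes

u0 ⊮ ((a ∧ b) ∧ ((c ∨ a) → (b ∨ c))) ∧ ((c → a) ∧ b) since u0 fails (a ∧ b) ∧ ((c ∨ a) → (b ∨ c)).
So the root u0 does not force ((a ∧ b) ∧ ((c ∨ a) → (b ∨ c))) ∧ ((c → a) ∧ b); the model is a countermodel.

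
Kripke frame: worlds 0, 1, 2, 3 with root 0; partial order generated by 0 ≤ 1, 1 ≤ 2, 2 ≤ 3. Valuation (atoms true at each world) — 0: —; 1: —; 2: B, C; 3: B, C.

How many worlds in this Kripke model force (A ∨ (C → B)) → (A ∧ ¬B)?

0: does not force it — 0 ⊮ (A ∨ (C → B)) → (A ∧ ¬B): already at 0 itself, 0 ⊩ A ∨ (C → B) but 0 ⊮ A ∧ ¬B.
1: does not force it — 1 ⊮ (A ∨ (C → B)) → (A ∧ ¬B): already at 1 itself, 1 ⊩ A ∨ (C → B) but 1 ⊮ A ∧ ¬B.
2: does not force it.
3: does not force it.
Worlds forcing the formula: { }.

0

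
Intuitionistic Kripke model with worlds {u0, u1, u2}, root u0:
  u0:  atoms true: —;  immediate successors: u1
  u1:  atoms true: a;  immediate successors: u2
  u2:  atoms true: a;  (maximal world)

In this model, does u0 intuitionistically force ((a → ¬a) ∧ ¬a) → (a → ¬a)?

u0 ⊩ ((a → ¬a) ∧ ¬a) → (a → ¬a) vacuously: no world accessible from u0 forces the antecedent (a → ¬a) ∧ ¬a.

Yes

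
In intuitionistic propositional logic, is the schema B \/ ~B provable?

No

This is the law of excluded middle, which is not intuitionistically valid.
A Kripke countermodel: worlds u0, u1; order generated by u0 <= u1; atoms true at each world — u0:{}; u1:{B}.
u0 ||-/- B \/ ~B: neither disjunct is forced at u0.
u0 lacks atom B, so u0 ||-/- B.
So the root u0 does not force the formula.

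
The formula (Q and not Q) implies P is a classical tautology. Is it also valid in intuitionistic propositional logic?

Yes

This is an instance of ex falso quodlibet, which is intuitionistically derivable.
No world can force both Q and not Q, so the antecedent Q and not Q is never forced and the implication holds vacuously at every world.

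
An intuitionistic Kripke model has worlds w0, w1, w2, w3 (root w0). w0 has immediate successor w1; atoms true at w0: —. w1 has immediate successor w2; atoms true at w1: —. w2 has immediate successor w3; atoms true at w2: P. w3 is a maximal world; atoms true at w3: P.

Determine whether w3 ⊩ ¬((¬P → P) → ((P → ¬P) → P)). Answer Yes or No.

No

w3 ⊮ ¬((¬P → P) → ((P → ¬P) → P)) since w3 is accessible from w3 and w3 ⊩ (¬P → P) → ((P → ¬P) → P).
w3 ⊩ (¬P → P) → ((P → ¬P) → P): every world accessible from w3 that forces ¬P → P (namely w3) also forces (P → ¬P) → P.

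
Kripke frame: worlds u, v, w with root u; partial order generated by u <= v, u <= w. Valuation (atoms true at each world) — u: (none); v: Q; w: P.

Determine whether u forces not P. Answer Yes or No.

No

u does not force not P since w is accessible from u and w forces P.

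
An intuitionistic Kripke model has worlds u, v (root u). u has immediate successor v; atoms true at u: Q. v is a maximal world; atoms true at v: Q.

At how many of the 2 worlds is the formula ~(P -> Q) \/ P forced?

0

u: does not force it — u ||-/- ~(P -> Q) \/ P: neither disjunct is forced at u.
v: does not force it — v ||-/- ~(P -> Q) \/ P: neither disjunct is forced at v.
Worlds forcing the formula: { }.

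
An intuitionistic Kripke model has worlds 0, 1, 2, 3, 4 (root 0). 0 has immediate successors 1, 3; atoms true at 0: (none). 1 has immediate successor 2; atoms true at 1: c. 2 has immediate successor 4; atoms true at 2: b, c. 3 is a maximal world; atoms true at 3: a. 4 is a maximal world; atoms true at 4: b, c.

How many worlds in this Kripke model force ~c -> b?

3

0: does not force it — 0 ||-/- ~c -> b: at the accessible world 3, 3 ||- ~c but 3 ||-/- b.
1: forces it.
2: forces it.
3: does not force it — 3 ||-/- ~c -> b: already at 3 itself, 3 ||- ~c but 3 ||-/- b.
4: forces it.
Worlds forcing the formula: {1, 2, 4}.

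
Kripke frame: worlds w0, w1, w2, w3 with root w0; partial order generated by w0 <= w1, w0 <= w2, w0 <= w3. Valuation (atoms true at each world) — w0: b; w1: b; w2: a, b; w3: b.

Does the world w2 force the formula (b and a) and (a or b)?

w2 forces (b and a) and (a or b) since w2 forces both conjuncts.

Yes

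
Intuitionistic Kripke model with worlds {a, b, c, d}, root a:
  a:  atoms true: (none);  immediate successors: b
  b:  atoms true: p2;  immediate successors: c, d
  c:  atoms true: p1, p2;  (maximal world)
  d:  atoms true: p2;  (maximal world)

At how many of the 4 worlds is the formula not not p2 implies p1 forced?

a: does not force it — a does not force not not p2 implies p1: already at a itself, a forces not not p2 but a does not force p1.
b: does not force it — b does not force not not p2 implies p1: already at b itself, b forces not not p2 but b does not force p1.
c: forces it.
d: does not force it.
Worlds forcing the formula: {c}.

1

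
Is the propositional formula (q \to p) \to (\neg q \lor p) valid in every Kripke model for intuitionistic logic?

No

This is the material-implication-as-disjunction principle, which is not intuitionistically valid.
A Kripke countermodel: worlds 0, 1; order generated by 0 \le 1; atoms true at each world — 0:{}; 1:{p,q}.
0 \nVdash (q \to p) \to (\neg q \lor p): already at 0 itself, 0 \Vdash q \to p but 0 \nVdash \neg q \lor p.
0 \nVdash \neg q \lor p: neither disjunct is forced at 0.
0 \nVdash \neg q since 1 is accessible from 0 and 1 \Vdash q.
So the root 0 does not force the formula.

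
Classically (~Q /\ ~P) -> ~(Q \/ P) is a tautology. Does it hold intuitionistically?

Yes

This is a constructively valid De Morgan direction (conjunction of negations to negated disjunction), which is intuitionistically derivable.
If both ~Q and ~P hold at a world, no accessible world forces Q or forces P, so none forces Q \/ P.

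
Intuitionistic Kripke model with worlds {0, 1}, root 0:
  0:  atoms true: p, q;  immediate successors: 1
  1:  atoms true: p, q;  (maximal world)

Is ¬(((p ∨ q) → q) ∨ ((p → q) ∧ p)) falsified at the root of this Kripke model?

Yes

0 ⊮ ¬(((p ∨ q) → q) ∨ ((p → q) ∧ p)) since 0 is accessible from 0 and 0 ⊩ ((p ∨ q) → q) ∨ ((p → q) ∧ p).
0 ⊩ ((p ∨ q) → q) ∨ ((p → q) ∧ p) via the disjunct (p ∨ q) → q.
So the root 0 does not force ¬(((p ∨ q) → q) ∨ ((p → q) ∧ p)); the model is a countermodel.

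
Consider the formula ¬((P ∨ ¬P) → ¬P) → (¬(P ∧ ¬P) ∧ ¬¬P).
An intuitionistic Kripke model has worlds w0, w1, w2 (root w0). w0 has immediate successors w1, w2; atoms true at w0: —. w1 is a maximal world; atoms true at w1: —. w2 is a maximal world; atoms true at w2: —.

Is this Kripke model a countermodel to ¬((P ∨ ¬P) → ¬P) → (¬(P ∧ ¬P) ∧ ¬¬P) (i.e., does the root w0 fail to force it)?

w0 ⊩ ¬((P ∨ ¬P) → ¬P) → (¬(P ∧ ¬P) ∧ ¬¬P) vacuously: no world accessible from w0 forces the antecedent ¬((P ∨ ¬P) → ¬P).
So the root w0 forces ¬((P ∨ ¬P) → ¬P) → (¬(P ∧ ¬P) ∧ ¬¬P); the model is not a countermodel.

No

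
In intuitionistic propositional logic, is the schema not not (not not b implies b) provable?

Yes

This is the double negation of double-negation elimination, which is intuitionistically derivable.
By Glivenko's theorem the double negation of any classical propositional tautology is intuitionistically provable; not not b implies b is classically a tautology.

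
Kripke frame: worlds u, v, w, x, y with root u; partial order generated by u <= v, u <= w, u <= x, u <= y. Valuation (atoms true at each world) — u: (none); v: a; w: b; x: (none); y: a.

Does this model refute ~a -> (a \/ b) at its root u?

Yes

u ||-/- ~a -> (a \/ b): at the accessible world x, x ||- ~a but x ||-/- a \/ b.
x ||-/- a \/ b: neither disjunct is forced at x.
x lacks atom a, so x ||-/- a.
So the root u does not force ~a -> (a \/ b); the model is a countermodel.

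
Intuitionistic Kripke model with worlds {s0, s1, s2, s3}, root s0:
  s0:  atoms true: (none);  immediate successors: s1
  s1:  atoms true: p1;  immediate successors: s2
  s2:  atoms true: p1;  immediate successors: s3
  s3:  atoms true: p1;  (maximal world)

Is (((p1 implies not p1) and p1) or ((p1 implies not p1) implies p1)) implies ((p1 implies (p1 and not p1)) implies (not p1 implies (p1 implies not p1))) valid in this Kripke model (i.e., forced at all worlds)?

Yes

s0 forces (((p1 implies not p1) and p1) or ((p1 implies not p1) implies p1)) implies ((p1 implies (p1 and not p1)) implies (not p1 implies (p1 implies not p1))): every world accessible from s0 that forces ((p1 implies not p1) and p1) or ((p1 implies not p1) implies p1) (namely s0, s1, s2, s3) also forces (p1 implies (p1 and not p1)) implies (not p1 implies (p1 implies not p1)).
Since the root s0 forces (((p1 implies not p1) and p1) or ((p1 implies not p1) implies p1)) implies ((p1 implies (p1 and not p1)) implies (not p1 implies (p1 implies not p1))) and forcing is persistent (monotone upward), every world forces it.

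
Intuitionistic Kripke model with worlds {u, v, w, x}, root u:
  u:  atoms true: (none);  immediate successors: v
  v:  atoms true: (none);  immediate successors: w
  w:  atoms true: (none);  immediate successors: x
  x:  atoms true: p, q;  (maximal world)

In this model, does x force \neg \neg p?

x \Vdash \neg \neg p: no world accessible from x forces \neg p.

Yes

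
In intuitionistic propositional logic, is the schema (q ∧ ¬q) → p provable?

This is an instance of ex falso quodlibet, which is intuitionistically derivable.
No world can force both q and ¬q, so the antecedent q ∧ ¬q is never forced and the implication holds vacuously at every world.

Yes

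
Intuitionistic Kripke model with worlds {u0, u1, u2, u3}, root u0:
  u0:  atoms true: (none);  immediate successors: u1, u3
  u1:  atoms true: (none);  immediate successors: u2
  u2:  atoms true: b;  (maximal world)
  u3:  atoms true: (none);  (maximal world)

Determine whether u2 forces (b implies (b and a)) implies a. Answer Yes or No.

u2 forces (b implies (b and a)) implies a vacuously: no world accessible from u2 forces the antecedent b implies (b and a).

Yes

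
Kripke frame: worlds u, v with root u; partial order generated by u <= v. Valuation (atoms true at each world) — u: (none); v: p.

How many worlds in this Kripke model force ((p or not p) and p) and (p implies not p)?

u: does not force it — u does not force ((p or not p) and p) and (p implies not p) since u fails (p or not p) and p.
v: does not force it — v does not force ((p or not p) and p) and (p implies not p) since v fails p implies not p.
Worlds forcing the formula: { }.

0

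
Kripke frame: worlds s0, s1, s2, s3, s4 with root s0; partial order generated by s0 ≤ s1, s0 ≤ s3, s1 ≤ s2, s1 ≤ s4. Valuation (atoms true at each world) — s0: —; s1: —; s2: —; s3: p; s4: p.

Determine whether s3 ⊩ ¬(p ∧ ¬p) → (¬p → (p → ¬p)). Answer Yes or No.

Yes

s3 ⊩ ¬(p ∧ ¬p) → (¬p → (p → ¬p)): every world accessible from s3 that forces ¬(p ∧ ¬p) (namely s3) also forces ¬p → (p → ¬p).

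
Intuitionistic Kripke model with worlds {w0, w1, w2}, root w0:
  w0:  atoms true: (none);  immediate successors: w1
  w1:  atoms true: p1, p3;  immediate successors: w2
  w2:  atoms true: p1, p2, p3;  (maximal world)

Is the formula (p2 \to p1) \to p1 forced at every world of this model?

Not every world: w0 \nVdash (p2 \to p1) \to p1.
w0 \nVdash (p2 \to p1) \to p1: already at w0 itself, w0 \Vdash p2 \to p1 but w0 \nVdash p1.
w0 lacks atom p1, so w0 \nVdash p1.

No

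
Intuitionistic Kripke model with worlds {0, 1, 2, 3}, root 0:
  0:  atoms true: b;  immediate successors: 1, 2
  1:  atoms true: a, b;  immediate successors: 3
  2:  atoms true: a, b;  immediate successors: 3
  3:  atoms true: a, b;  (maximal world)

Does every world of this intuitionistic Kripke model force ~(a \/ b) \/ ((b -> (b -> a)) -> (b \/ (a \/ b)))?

0 ||- ~(a \/ b) \/ ((b -> (b -> a)) -> (b \/ (a \/ b))) via the disjunct (b -> (b -> a)) -> (b \/ (a \/ b)).
Since the root 0 forces ~(a \/ b) \/ ((b -> (b -> a)) -> (b \/ (a \/ b))) and forcing is persistent (monotone upward), every world forces it.

Yes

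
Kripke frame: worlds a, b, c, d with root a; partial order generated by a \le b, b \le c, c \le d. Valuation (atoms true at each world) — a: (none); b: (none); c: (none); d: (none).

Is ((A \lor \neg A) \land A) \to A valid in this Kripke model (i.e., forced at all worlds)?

a \Vdash ((A \lor \neg A) \land A) \to A vacuously: no world accessible from a forces the antecedent (A \lor \neg A) \land A.
Since the root a forces ((A \lor \neg A) \land A) \to A and forcing is persistent (monotone upward), every world forces it.

Yes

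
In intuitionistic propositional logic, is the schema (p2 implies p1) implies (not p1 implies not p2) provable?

Yes

This is the forward direction of contraposition, which is intuitionistically derivable.
Assume p2 implies p1 and not p1. If p2 held then p1 would follow, contradicting not p1; so not p2.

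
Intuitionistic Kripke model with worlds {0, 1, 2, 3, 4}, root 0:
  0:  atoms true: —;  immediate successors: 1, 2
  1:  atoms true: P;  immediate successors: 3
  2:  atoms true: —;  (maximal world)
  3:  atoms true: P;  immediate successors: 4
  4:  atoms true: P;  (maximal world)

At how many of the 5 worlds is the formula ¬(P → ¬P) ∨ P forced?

0: does not force it — 0 ⊮ ¬(P → ¬P) ∨ P: neither disjunct is forced at 0.
1: forces it.
2: does not force it — 2 ⊮ ¬(P → ¬P) ∨ P: neither disjunct is forced at 2.
3: forces it.
4: forces it.
Worlds forcing the formula: {1, 3, 4}.

3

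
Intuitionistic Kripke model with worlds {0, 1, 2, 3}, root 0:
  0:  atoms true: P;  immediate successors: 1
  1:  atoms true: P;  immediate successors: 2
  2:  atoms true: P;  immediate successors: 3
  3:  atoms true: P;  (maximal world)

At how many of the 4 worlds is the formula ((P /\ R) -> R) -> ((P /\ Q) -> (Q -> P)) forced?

4

0: forces it.
1: forces it.
2: forces it.
3: forces it.
Worlds forcing the formula: {0, 1, 2, 3}.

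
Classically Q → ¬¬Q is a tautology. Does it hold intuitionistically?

This is double-negation introduction, which is intuitionistically derivable.
If a world forces Q then every accessible world forces Q (persistence), so none forces ¬Q; hence ¬¬Q.

Yes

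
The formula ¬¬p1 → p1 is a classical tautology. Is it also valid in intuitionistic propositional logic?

This is double-negation elimination, which is not intuitionistically valid.
A Kripke countermodel: worlds w0, w1; order generated by w0 ≤ w1; atoms true at each world — w0:{}; w1:{p1}.
w0 ⊮ ¬¬p1 → p1: already at w0 itself, w0 ⊩ ¬¬p1 but w0 ⊮ p1.
w0 lacks atom p1, so w0 ⊮ p1.
So the root w0 does not force the formula.

No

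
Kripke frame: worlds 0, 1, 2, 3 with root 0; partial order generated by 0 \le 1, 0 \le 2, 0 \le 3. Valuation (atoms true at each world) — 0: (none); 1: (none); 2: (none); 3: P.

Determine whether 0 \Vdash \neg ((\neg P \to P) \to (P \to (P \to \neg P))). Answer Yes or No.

0 \nVdash \neg ((\neg P \to P) \to (P \to (P \to \neg P))) since 1 is accessible from 0 and 1 \Vdash (\neg P \to P) \to (P \to (P \to \neg P)).
1 \Vdash (\neg P \to P) \to (P \to (P \to \neg P)) vacuously: no world accessible from 1 forces the antecedent \neg P \to P.

No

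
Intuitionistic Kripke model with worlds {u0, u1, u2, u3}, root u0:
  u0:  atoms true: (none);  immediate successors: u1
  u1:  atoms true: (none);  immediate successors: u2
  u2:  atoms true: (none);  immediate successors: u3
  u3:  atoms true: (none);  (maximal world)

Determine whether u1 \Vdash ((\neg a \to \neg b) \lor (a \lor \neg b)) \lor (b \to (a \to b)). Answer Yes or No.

Yes

u1 \Vdash ((\neg a \to \neg b) \lor (a \lor \neg b)) \lor (b \to (a \to b)) via the disjunct (\neg a \to \neg b) \lor (a \lor \neg b).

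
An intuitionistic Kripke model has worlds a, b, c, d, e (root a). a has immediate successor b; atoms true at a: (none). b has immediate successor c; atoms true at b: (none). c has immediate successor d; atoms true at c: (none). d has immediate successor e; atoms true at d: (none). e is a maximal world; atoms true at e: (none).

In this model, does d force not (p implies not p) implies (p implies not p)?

Yes

d forces not (p implies not p) implies (p implies not p) vacuously: no world accessible from d forces the antecedent not (p implies not p).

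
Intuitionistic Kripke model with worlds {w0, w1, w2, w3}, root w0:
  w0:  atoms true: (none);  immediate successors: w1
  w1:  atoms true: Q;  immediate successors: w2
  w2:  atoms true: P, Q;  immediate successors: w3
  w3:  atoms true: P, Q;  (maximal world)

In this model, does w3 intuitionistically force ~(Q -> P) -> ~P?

Yes

w3 ||- ~(Q -> P) -> ~P vacuously: no world accessible from w3 forces the antecedent ~(Q -> P).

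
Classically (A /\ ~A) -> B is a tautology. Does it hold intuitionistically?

Yes

This is an instance of ex falso quodlibet, which is intuitionistically derivable.
No world can force both A and ~A, so the antecedent A /\ ~A is never forced and the implication holds vacuously at every world.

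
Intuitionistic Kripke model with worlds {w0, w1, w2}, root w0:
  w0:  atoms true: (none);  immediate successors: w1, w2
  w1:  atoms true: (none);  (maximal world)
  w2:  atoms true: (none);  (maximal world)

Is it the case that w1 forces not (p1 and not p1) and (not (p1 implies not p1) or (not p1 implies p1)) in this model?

w1 does not force not (p1 and not p1) and (not (p1 implies not p1) or (not p1 implies p1)) since w1 fails not (p1 implies not p1) or (not p1 implies p1).

No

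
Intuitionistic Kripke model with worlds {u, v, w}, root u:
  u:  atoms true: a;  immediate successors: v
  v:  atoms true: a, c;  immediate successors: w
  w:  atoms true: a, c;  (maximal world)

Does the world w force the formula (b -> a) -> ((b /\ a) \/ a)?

Yes

w ||- (b -> a) -> ((b /\ a) \/ a): every world accessible from w that forces b -> a (namely w) also forces (b /\ a) \/ a.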